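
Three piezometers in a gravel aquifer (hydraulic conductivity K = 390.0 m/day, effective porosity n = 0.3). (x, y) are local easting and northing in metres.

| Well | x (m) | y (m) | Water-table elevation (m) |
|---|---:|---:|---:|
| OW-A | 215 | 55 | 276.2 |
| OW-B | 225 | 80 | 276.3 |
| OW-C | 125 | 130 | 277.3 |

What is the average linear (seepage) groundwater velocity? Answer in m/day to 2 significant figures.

Three-point gradient (reference OW-A): Δ to OW-B = (10, 25, +0.1), Δ to OW-C = (-90, 75, +1.1).
∂h/∂x = -0.006667, ∂h/∂y = +0.006667 (det = 3000).
|∇h| = √(-0.006667² + 0.006667²) = 0.009429
Seepage velocity v = K·i/n = 390.0 × 0.009429 / 0.3 = 12.26 m/day.

12 m/day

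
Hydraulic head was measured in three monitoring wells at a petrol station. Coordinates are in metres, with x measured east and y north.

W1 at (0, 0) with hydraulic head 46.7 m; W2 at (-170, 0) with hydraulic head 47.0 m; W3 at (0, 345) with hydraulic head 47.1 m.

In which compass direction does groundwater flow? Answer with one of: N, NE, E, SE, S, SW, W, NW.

∂h/∂x = (47.0 − 46.7) / (-170 − 0) = -0.001765
∂h/∂y = (47.1 − 46.7) / (345 − 0) = +0.001159
Flow = −∇h = (+0.001765 east, -0.001159 north), which points southeast.

SE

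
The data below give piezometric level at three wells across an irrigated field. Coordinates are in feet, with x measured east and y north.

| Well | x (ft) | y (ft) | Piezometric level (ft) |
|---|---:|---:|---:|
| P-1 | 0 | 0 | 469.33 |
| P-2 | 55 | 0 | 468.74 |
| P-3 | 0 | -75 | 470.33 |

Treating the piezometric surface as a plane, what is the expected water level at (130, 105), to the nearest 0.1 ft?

∂h/∂x = (468.74 − 469.33) / (55 − 0) = -0.01073
∂h/∂y = (470.33 − 469.33) / (-75 − 0) = -0.01333
h(130, 105) = 469.33 + (-0.01073)·(130) + (-0.01333)·(105) = 469.33 -1.395 -1.400 = 466.535 ft.

466.5 ft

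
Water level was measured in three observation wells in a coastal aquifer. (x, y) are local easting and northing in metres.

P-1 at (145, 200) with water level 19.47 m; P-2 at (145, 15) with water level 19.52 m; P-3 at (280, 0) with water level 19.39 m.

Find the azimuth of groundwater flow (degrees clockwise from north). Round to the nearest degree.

Differences from P-1: to P-2 (Δx, Δy, Δh) = (0, -185, +0.05); to P-3 = (135, -200, -0.08).
Determinant of the coordinate differences = 0·(-200) − 135·(-185) = 24975.
∂h/∂x = [(+0.05)·(-200) − (-0.08)·(-185)] / 24975 = -0.0009930
∂h/∂y = [0·(-0.08) − 135·(+0.05)] / 24975 = -0.0002703
Flow direction (−∇h) has components (+0.0009930 E, +0.0002703 N).
Azimuth = atan2(E, N) = atan2(+0.0009930, +0.0002703) = 74.8° ≈ 075°.

075°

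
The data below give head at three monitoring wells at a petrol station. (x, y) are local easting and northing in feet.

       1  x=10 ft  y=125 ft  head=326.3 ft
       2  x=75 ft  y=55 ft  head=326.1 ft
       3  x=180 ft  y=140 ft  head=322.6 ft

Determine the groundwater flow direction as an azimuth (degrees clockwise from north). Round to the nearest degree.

With h = a·x + b·y + c and 1 as origin, the differences give:
  65·a + (-70)·b = -0.2
  170·a + 15·b = -3.7
Eliminate b (×15 and ×(-70), subtract): 12875·a = -262.00 → a = ∂h/∂x = -0.02035
Back-substitute: b = ∂h/∂y = -0.01604.
Flow direction (−∇h) has components (+0.02035 E, +0.01604 N).
Azimuth = atan2(E, N) = atan2(+0.02035, +0.01604) = 51.8° ≈ 052°.

052°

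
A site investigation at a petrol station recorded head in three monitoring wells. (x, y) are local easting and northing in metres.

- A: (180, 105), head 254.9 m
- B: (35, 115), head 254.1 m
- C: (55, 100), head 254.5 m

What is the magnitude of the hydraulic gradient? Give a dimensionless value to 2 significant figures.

0.022

Differences from A: to B (Δx, Δy, Δh) = (-145, 10, -0.8); to C = (-125, -5, -0.4).
Solve a·Δx + b·Δy = Δh: det = (-145)·(-5) − (-125)·10 = 1975.
∂h/∂x = [(-0.8)·(-5) − (-0.4)·10] / 1975 = +0.004051
∂h/∂y = [(-145)·(-0.4) − (-125)·(-0.8)] / 1975 = -0.02127
|∇h| = √(0.004051² + -0.02127²) = 0.02165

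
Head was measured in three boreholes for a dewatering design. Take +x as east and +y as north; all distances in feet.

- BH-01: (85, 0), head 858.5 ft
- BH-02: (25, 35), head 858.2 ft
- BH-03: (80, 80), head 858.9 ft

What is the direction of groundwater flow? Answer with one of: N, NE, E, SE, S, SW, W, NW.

Three-point gradient (reference BH-01): Δ to BH-02 = (-60, 35, -0.3), Δ to BH-03 = (-5, 80, +0.4).
∂h/∂x = +0.008216, ∂h/∂y = +0.005514 (det = -4625).
Flow = −∇h = (-0.008216 east, -0.005514 north), which points southwest.

SW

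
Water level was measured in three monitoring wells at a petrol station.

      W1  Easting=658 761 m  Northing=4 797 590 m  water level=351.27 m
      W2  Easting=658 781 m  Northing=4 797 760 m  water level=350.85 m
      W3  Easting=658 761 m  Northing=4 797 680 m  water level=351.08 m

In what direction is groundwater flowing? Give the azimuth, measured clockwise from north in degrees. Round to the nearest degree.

Differences from W1: to W2 (Δx, Δy, Δh) = (20, 170, -0.42); to W3 = (0, 90, -0.19).
Determinant of the coordinate differences = 20·90 − 0·170 = 1800.
∂h/∂x = [(-0.42)·90 − (-0.19)·170] / 1800 = -0.003056
∂h/∂y = [20·(-0.19) − 0·(-0.42)] / 1800 = -0.002111
Flow direction (−∇h) has components (+0.003056 E, +0.002111 N).
Azimuth = atan2(E, N) = atan2(+0.003056, +0.002111) = 55.4° ≈ 055°.

055°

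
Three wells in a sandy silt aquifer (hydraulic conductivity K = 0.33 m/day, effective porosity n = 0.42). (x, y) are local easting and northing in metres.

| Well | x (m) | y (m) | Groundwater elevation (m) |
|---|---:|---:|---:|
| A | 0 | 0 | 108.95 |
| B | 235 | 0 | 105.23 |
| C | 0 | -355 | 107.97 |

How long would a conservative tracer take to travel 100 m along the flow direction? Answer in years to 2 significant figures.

22 years

∂h/∂x = (105.23 − 108.95) / (235 − 0) = -0.01583
∂h/∂y = (107.97 − 108.95) / (-355 − 0) = +0.002761
|∇h| = √(-0.01583² + 0.002761²) = 0.01607
Seepage velocity v = K·i/n = 0.33 × 0.01607 / 0.42 = 0.01263 m/day.
t = 100 / 0.01263 = 7918 days = 21.7 years.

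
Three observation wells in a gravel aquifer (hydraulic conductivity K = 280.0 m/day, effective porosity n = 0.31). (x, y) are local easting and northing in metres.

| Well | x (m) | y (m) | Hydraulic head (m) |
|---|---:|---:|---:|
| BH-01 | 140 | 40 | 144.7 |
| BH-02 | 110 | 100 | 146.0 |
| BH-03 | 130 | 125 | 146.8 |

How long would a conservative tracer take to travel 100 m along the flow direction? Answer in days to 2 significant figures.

With h = a·x + b·y + c and BH-01 as origin, the differences give:
  (-30)·a + 60·b = +1.3
  (-10)·a + 85·b = +2.1
Eliminate b (×85 and ×60, subtract): -1950·a = -15.50 → a = ∂h/∂x = +0.007949
Back-substitute: b = ∂h/∂y = +0.02564.
|∇h| = √(0.007949² + 0.02564²) = 0.02684
Seepage velocity v = K·i/n = 280.0 × 0.02684 / 0.31 = 24.24 m/day.
t = 100 / 24.24 = 4.125 days.

4.1 days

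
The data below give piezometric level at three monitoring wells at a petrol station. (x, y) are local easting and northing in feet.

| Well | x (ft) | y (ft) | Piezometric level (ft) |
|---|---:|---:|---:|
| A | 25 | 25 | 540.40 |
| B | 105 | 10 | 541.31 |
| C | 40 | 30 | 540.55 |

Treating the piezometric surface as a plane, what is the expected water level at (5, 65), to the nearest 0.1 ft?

Three-point gradient (reference A): Δ to B = (80, -15, +0.91), Δ to C = (15, 5, +0.15).
∂h/∂x = +0.01088, ∂h/∂y = -0.002640 (det = 625).
h(5, 65) = 540.40 + (+0.01088)·(-20) + (-0.002640)·(40) = 540.40 -0.218 -0.106 = 540.077 ft.

540.1 ft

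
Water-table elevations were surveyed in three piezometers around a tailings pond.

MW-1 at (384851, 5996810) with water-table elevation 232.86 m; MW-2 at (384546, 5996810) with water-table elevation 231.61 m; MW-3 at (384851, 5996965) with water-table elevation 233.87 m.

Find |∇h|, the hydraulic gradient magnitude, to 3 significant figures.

∂h/∂x = (231.61 − 232.86) / (384546 − 384851) = +0.004098
∂h/∂y = (233.87 − 232.86) / (5996965 − 5996810) = +0.006516
|∇h| = √(0.004098² + 0.006516²) = 0.007698

0.00770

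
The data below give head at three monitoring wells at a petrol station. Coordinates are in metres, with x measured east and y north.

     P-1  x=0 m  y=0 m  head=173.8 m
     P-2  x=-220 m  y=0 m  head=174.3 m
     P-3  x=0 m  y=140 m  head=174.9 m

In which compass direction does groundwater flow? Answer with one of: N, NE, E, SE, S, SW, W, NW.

S

∂h/∂x = (174.3 − 173.8) / (-220 − 0) = -0.002273
∂h/∂y = (174.9 − 173.8) / (140 − 0) = +0.007857
Flow = −∇h = (+0.002273 east, -0.007857 north), which points south.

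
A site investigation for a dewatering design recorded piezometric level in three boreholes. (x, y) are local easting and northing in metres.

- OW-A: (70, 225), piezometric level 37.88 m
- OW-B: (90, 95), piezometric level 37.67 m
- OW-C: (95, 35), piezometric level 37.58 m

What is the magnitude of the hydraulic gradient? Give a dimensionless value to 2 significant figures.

Taking OW-A as reference: OW-B−OW-A = (20, -130, -0.21); OW-C−OW-A = (25, -190, -0.30).
Solve a·Δx + b·Δy = Δh: det = 20·(-190) − 25·(-130) = -550.
∂h/∂x = [(-0.21)·(-190) − (-0.30)·(-130)] / -550 = -0.001636
∂h/∂y = [20·(-0.30) − 25·(-0.21)] / -550 = +0.001364
|∇h| = √(-0.001636² + 0.001364²) = 0.00213

0.0021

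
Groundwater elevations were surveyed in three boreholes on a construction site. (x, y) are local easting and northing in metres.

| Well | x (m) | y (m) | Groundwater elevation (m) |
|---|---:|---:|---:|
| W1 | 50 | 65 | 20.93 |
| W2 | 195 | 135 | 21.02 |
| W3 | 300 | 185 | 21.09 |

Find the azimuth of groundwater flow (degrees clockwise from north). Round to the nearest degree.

330°

Differences from W1: to W2 (Δx, Δy, Δh) = (145, 70, +0.09); to W3 = (250, 120, +0.16).
Determinant of the coordinate differences = 145·120 − 250·70 = -100.
∂h/∂x = [(+0.09)·120 − (+0.16)·70] / -100 = +0.004000
∂h/∂y = [145·(+0.16) − 250·(+0.09)] / -100 = -0.007000
Flow direction (−∇h) has components (-0.004000 E, +0.007000 N).
Azimuth = atan2(E, N) = atan2(-0.004000, +0.007000) = 330.3° ≈ 330°.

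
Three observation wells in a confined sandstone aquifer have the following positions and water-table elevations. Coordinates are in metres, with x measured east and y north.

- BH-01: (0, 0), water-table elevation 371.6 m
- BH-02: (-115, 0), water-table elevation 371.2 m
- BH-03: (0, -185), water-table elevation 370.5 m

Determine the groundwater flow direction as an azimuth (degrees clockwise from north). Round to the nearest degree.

210°

∂h/∂x = (371.2 − 371.6) / (-115 − 0) = +0.003478
∂h/∂y = (370.5 − 371.6) / (-185 − 0) = +0.005946
Flow direction (−∇h) has components (-0.003478 E, -0.005946 N).
Azimuth = atan2(E, N) = atan2(-0.003478, -0.005946) = 210.3° ≈ 210°.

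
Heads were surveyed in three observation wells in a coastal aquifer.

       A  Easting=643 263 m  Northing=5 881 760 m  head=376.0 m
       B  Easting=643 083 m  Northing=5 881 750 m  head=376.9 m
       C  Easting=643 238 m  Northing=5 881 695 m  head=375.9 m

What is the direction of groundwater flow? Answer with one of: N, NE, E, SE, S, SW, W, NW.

Taking A as reference: B−A = (-180, -10, +0.9); C−A = (-25, -65, -0.1).
Determinant of the coordinate differences = (-180)·(-65) − (-25)·(-10) = 11450.
∂h/∂x = [(+0.9)·(-65) − (-0.1)·(-10)] / 11450 = -0.005197
∂h/∂y = [(-180)·(-0.1) − (-25)·(+0.9)] / 11450 = +0.003537
Flow = −∇h = (+0.005197 east, -0.003537 north), which points southeast.

SE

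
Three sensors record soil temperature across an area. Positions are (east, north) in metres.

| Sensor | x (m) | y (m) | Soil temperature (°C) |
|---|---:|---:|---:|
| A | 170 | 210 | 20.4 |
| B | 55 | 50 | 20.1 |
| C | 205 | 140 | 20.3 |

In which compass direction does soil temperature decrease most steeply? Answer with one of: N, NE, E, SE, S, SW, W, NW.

With T = a·x + b·y + c and A as origin, the differences give:
  (-115)·a + (-160)·b = -0.3
  35·a + (-70)·b = -0.1
Eliminate b (×(-70) and ×(-160), subtract): 13650·a = 5.00 → a = ∂T/∂x = +0.0003663
Back-substitute: b = ∂T/∂y = +0.001612.
Steepest decrease is along −∇f = (-0.0003663 E, -0.001612 N) → south.

S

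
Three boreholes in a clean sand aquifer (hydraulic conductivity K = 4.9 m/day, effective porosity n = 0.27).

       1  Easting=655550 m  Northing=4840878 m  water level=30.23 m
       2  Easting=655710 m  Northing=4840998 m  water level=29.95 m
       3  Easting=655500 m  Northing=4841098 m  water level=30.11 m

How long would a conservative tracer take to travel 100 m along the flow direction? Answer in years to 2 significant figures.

11 years

Taking 1 as reference: 2−1 = (160, 120, -0.28); 3−1 = (-50, 220, -0.12).
Determinant of the coordinate differences = 160·220 − (-50)·120 = 41200.
∂h/∂x = [(-0.28)·220 − (-0.12)·120] / 41200 = -0.001146
∂h/∂y = [160·(-0.12) − (-50)·(-0.28)] / 41200 = -0.0008058
|∇h| = √(-0.001146² + -0.0008058²) = 0.001401
Seepage velocity v = K·i/n = 4.9 × 0.001401 / 0.27 = 0.02543 m/day.
t = 100 / 0.02543 = 3932 days = 10.8 years.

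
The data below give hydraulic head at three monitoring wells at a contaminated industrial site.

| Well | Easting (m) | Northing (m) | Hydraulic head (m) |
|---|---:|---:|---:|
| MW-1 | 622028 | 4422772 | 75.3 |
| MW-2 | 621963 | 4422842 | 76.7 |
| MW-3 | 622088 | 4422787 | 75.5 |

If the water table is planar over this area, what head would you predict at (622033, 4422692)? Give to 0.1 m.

73.8 m

Differences from MW-1: to MW-2 (Δx, Δy, Δh) = (-65, 70, +1.4); to MW-3 = (60, 15, +0.2).
Solve a·Δx + b·Δy = Δh: det = (-65)·15 − 60·70 = -5175.
∂h/∂x = [(+1.4)·15 − (+0.2)·70] / -5175 = -0.001353
∂h/∂y = [(-65)·(+0.2) − 60·(+1.4)] / -5175 = +0.01874
h(622033, 4422692) = 75.3 + (-0.001353)·(5) + (+0.01874)·(-80) = 75.3 -0.007 -1.500 = 73.794 m.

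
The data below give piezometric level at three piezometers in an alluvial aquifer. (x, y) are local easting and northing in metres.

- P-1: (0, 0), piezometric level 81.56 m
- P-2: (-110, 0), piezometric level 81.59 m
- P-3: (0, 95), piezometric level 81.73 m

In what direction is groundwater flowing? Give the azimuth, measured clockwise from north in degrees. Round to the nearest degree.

171°

∂h/∂x = (81.59 − 81.56) / (-110 − 0) = -0.0002727
∂h/∂y = (81.73 − 81.56) / (95 − 0) = +0.001789
Flow direction (−∇h) has components (+0.0002727 E, -0.001789 N).
Azimuth = atan2(E, N) = atan2(+0.0002727, -0.001789) = 171.3° ≈ 171°.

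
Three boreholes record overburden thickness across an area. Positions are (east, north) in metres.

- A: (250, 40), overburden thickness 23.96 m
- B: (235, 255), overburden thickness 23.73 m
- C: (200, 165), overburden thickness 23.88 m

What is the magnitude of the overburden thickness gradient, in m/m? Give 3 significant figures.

Taking A as reference: B−A = (-15, 215, -0.23); C−A = (-50, 125, -0.08).
Determinant of the coordinate differences = (-15)·125 − (-50)·215 = 8875.
∂d/∂x = [(-0.23)·125 − (-0.08)·215] / 8875 = -0.001301
∂d/∂y = [(-15)·(-0.08) − (-50)·(-0.23)] / 8875 = -0.001161
|∇f| = √(-0.001301² + -0.001161²) = 0.001744 m/m

0.00174 m/m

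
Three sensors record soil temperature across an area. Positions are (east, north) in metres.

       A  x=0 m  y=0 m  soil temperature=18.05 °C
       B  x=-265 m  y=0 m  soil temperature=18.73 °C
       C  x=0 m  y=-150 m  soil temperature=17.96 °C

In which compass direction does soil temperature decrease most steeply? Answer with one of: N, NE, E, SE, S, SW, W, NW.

∂T/∂x = (18.73 − 18.05) / (-265 − 0) = -0.002566
∂T/∂y = (17.96 − 18.05) / (-150 − 0) = +0.0006000
Steepest decrease is along −∇f = (+0.002566 E, -0.0006000 N) → east.

E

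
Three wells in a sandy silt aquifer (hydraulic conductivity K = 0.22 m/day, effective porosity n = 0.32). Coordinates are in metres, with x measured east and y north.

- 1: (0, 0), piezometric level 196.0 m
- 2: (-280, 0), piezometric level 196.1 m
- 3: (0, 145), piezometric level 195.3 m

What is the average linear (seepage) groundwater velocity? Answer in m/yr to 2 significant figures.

1.2 m/yr

∂h/∂x = (196.1 − 196.0) / (-280 − 0) = -0.0003571
∂h/∂y = (195.3 − 196.0) / (145 − 0) = -0.004828
|∇h| = √(-0.0003571² + -0.004828²) = 0.004841
Seepage velocity v = K·i/n = 0.22 × 0.004841 / 0.32 = 0.003328 m/day = 1.216 m/yr.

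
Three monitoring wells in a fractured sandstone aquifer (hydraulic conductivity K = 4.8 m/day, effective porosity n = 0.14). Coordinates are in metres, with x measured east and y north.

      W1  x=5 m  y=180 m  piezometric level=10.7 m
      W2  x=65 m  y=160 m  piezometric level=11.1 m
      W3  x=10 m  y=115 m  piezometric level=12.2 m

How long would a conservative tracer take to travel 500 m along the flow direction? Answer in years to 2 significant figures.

Differences from W1: to W2 (Δx, Δy, Δh) = (60, -20, +0.4); to W3 = (5, -65, +1.5).
Determinant of the coordinate differences = 60·(-65) − 5·(-20) = -3800.
∂h/∂x = [(+0.4)·(-65) − (+1.5)·(-20)] / -3800 = -0.001053
∂h/∂y = [60·(+1.5) − 5·(+0.4)] / -3800 = -0.02316
|∇h| = √(-0.001053² + -0.02316²) = 0.02318
Seepage velocity v = K·i/n = 4.8 × 0.02318 / 0.14 = 0.7947 m/day.
t = 500 / 0.7947 = 629.2 days = 1.72 years.

1.7 years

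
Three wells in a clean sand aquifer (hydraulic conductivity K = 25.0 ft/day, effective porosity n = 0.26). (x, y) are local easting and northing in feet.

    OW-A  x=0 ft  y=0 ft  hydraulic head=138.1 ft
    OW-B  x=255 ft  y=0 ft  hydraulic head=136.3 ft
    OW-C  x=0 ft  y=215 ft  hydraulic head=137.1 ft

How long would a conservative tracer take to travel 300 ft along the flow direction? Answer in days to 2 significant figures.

370 days

∂h/∂x = (136.3 − 138.1) / (255 − 0) = -0.007059
∂h/∂y = (137.1 − 138.1) / (215 − 0) = -0.004651
|∇h| = √(-0.007059² + -0.004651²) = 0.008453
Seepage velocity v = K·i/n = 25.0 × 0.008453 / 0.26 = 0.8128 ft/day.
t = 300 / 0.8128 = 369.1 days.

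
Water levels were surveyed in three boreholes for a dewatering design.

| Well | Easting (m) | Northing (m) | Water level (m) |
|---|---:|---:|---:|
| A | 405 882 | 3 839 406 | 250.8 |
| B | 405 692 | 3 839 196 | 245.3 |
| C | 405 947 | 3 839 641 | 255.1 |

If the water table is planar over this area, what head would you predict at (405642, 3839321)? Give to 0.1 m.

246.5 m

Three-point gradient (reference A): Δ to B = (-190, -210, -5.5), Δ to C = (65, 235, +4.3).
∂h/∂x = +0.01256, ∂h/∂y = +0.01482 (det = -31000).
h(405642, 3839321) = 250.8 + (+0.01256)·(-240) + (+0.01482)·(-85) = 250.8 -3.015 -1.260 = 246.525 m.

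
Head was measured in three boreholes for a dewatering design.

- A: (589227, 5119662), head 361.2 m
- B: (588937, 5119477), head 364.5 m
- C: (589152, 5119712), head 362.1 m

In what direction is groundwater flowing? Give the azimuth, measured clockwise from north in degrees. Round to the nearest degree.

092°

Differences from A: to B (Δx, Δy, Δh) = (-290, -185, +3.3); to C = (-75, 50, +0.9).
Determinant of the coordinate differences = (-290)·50 − (-75)·(-185) = -28375.
∂h/∂x = [(+3.3)·50 − (+0.9)·(-185)] / -28375 = -0.01168
∂h/∂y = [(-290)·(+0.9) − (-75)·(+3.3)] / -28375 = +0.0004758
Flow direction (−∇h) has components (+0.01168 E, -0.0004758 N).
Azimuth = atan2(E, N) = atan2(+0.01168, -0.0004758) = 92.3° ≈ 092°.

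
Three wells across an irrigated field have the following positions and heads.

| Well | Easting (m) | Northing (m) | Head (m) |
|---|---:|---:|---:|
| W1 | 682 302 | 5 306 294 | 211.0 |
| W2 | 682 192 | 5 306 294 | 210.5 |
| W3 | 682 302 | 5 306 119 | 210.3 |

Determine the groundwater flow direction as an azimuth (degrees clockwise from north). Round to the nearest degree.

229°

∂h/∂x = (210.5 − 211.0) / (682192 − 682302) = +0.004545
∂h/∂y = (210.3 − 211.0) / (5306119 − 5306294) = +0.004000
Flow direction (−∇h) has components (-0.004545 E, -0.004000 N).
Azimuth = atan2(E, N) = atan2(-0.004545, -0.004000) = 228.7° ≈ 229°.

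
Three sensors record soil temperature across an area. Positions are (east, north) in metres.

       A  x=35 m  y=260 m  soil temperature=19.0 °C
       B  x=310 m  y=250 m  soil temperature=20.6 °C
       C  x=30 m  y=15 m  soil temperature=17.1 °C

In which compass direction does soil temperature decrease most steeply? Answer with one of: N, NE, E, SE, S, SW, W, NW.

SW

With T = a·x + b·y + c and A as origin, the differences give:
  275·a + (-10)·b = +1.6
  (-5)·a + (-245)·b = -1.9
Eliminate b (×(-245) and ×(-10), subtract): -67425·a = -411.00 → a = ∂T/∂x = +0.006096
Back-substitute: b = ∂T/∂y = +0.007631.
Steepest decrease is along −∇f = (-0.006096 E, -0.007631 N) → southwest.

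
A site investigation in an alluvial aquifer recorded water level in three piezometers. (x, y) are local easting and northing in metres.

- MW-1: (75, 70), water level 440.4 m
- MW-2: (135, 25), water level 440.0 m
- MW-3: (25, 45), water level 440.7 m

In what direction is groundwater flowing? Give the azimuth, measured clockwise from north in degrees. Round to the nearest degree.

Taking MW-1 as reference: MW-2−MW-1 = (60, -45, -0.4); MW-3−MW-1 = (-50, -25, +0.3).
Determinant of the coordinate differences = 60·(-25) − (-50)·(-45) = -3750.
∂h/∂x = [(-0.4)·(-25) − (+0.3)·(-45)] / -3750 = -0.006267
∂h/∂y = [60·(+0.3) − (-50)·(-0.4)] / -3750 = +0.0005333
Flow direction (−∇h) has components (+0.006267 E, -0.0005333 N).
Azimuth = atan2(E, N) = atan2(+0.006267, -0.0005333) = 94.9° ≈ 095°.

095°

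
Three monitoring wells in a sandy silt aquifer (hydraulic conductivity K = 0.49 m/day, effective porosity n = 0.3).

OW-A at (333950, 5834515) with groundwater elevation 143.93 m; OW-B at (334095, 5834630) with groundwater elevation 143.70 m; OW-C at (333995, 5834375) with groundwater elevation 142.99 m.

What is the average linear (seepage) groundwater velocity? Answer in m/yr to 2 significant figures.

With h = a·x + b·y + c and OW-A as origin, the differences give:
  145·a + 115·b = -0.23
  45·a + (-140)·b = -0.94
Eliminate b (×(-140) and ×115, subtract): -25475·a = 140.300 → a = ∂h/∂x = -0.005507
Back-substitute: b = ∂h/∂y = +0.004944.
|∇h| = √(-0.005507² + 0.004944²) = 0.007401
Seepage velocity v = K·i/n = 0.49 × 0.007401 / 0.3 = 0.01209 m/day = 4.416 m/yr.

4.4 m/yr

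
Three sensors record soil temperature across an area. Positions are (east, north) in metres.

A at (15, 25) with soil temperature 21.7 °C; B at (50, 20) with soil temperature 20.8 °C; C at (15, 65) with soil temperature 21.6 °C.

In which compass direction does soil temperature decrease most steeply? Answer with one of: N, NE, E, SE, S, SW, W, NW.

Three-point gradient (reference A): Δ to B = (35, -5, -0.9), Δ to C = (0, 40, -0.1).
∂T/∂x = -0.02607, ∂T/∂y = -0.002500 (det = 1400).
Steepest decrease is along −∇f = (+0.02607 E, +0.002500 N) → east.

E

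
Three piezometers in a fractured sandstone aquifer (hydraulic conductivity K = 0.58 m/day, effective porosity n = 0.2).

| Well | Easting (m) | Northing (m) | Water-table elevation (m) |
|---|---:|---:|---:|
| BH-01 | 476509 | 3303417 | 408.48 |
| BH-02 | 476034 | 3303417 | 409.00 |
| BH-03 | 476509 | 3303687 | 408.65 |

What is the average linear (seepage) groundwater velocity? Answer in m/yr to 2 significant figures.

1.3 m/yr

∂h/∂x = (409.00 − 408.48) / (476034 − 476509) = -0.001095
∂h/∂y = (408.65 − 408.48) / (3303687 − 3303417) = +0.0006296
|∇h| = √(-0.001095² + 0.0006296²) = 0.001263
Seepage velocity v = K·i/n = 0.58 × 0.001263 / 0.2 = 0.003663 m/day = 1.338 m/yr.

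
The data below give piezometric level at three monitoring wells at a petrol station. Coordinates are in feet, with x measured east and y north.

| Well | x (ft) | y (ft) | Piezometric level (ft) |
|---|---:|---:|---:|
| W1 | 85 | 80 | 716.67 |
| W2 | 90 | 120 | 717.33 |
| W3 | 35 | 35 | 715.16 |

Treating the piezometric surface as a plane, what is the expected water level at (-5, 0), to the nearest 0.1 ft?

714.0 ft

Three-point gradient (reference W1): Δ to W2 = (5, 40, +0.66), Δ to W3 = (-50, -45, -1.51).
∂h/∂x = +0.01730, ∂h/∂y = +0.01434 (det = 1775).
h(-5, 0) = 716.67 + (+0.01730)·(-90) + (+0.01434)·(-80) = 716.67 -1.557 -1.147 = 713.966 ft.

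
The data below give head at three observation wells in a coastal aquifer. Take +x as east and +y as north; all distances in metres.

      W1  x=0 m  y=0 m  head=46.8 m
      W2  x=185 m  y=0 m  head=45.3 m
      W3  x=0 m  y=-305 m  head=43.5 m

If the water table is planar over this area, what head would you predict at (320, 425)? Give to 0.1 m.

∂h/∂x = (45.3 − 46.8) / (185 − 0) = -0.008108
∂h/∂y = (43.5 − 46.8) / (-305 − 0) = +0.01082
h(320, 425) = 46.8 + (-0.008108)·(320) + (+0.01082)·(425) = 46.8 -2.595 +4.598 = 48.804 m.

48.8 m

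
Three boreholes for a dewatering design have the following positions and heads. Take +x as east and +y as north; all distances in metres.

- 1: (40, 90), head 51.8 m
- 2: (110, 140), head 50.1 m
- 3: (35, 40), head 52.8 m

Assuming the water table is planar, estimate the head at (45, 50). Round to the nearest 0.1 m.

With h = a·x + b·y + c and 1 as origin, the differences give:
  70·a + 50·b = -1.7
  (-5)·a + (-50)·b = +1.0
Eliminate b (×(-50) and ×50, subtract): -3250·a = 35.00 → a = ∂h/∂x = -0.01077
Back-substitute: b = ∂h/∂y = -0.01892.
h(45, 50) = 51.8 + (-0.01077)·(5) + (-0.01892)·(-40) = 51.8 -0.054 +0.757 = 52.503 m.

52.5 m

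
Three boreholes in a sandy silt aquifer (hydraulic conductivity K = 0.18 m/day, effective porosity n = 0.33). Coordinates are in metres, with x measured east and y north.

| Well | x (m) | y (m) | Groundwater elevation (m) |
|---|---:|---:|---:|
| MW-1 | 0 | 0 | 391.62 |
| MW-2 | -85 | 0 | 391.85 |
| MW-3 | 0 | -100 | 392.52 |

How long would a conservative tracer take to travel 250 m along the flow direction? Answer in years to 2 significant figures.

130 years

∂h/∂x = (391.85 − 391.62) / (-85 − 0) = -0.002706
∂h/∂y = (392.52 − 391.62) / (-100 − 0) = -0.009000
|∇h| = √(-0.002706² + -0.009000²) = 0.009398
Seepage velocity v = K·i/n = 0.18 × 0.009398 / 0.33 = 0.005126 m/day.
t = 250 / 0.005126 = 4.877e+04 days = 134 years.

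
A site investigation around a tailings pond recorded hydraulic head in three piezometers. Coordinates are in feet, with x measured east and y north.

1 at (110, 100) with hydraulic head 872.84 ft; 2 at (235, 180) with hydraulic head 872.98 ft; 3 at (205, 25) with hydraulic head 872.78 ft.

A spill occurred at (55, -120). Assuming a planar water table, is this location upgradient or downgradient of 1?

With h = a·x + b·y + c and 1 as origin, the differences give:
  125·a + 80·b = +0.14
  95·a + (-75)·b = -0.06
Eliminate b (×(-75) and ×80, subtract): -16975·a = -5.700 → a = ∂h/∂x = +0.0003358
Back-substitute: b = ∂h/∂y = +0.001225.
Head at (55, -120) = 872.84 + (+0.0003358)·(-55) + (+0.001225)·(-220) = 872.55 ft.
That is lower than the 872.84 ft at 1, so the point is downgradient.

downgradient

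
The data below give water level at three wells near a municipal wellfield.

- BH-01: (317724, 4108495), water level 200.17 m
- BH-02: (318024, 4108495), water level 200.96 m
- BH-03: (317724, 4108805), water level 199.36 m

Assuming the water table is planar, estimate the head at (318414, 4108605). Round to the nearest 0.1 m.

201.7 m

∂h/∂x = (200.96 − 200.17) / (318024 − 317724) = +0.002633
∂h/∂y = (199.36 − 200.17) / (4108805 − 4108495) = -0.002613
h(318414, 4108605) = 200.17 + (+0.002633)·(690) + (-0.002613)·(110) = 200.17 +1.817 -0.287 = 201.700 m.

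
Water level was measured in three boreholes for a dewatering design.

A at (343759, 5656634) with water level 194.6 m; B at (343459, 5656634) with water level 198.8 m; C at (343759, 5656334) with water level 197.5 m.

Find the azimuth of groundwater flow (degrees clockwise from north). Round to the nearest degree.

055°

∂h/∂x = (198.8 − 194.6) / (343459 − 343759) = -0.01400
∂h/∂y = (197.5 − 194.6) / (5656334 − 5656634) = -0.009667
Flow direction (−∇h) has components (+0.01400 E, +0.009667 N).
Azimuth = atan2(E, N) = atan2(+0.01400, +0.009667) = 55.4° ≈ 055°.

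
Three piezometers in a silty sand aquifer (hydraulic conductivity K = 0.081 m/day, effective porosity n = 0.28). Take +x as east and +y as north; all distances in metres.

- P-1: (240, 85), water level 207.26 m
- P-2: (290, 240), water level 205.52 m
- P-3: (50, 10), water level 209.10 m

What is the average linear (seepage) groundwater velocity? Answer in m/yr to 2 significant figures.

1.2 m/yr

Taking P-1 as reference: P-2−P-1 = (50, 155, -1.74); P-3−P-1 = (-190, -75, +1.84).
Solve a·Δx + b·Δy = Δh: det = 50·(-75) − (-190)·155 = 25700.
∂h/∂x = [(-1.74)·(-75) − (+1.84)·155] / 25700 = -0.006019
∂h/∂y = [50·(+1.84) − (-190)·(-1.74)] / 25700 = -0.009284
|∇h| = √(-0.006019² + -0.009284²) = 0.01106
Seepage velocity v = K·i/n = 0.081 × 0.01106 / 0.28 = 0.0032 m/day = 1.169 m/yr.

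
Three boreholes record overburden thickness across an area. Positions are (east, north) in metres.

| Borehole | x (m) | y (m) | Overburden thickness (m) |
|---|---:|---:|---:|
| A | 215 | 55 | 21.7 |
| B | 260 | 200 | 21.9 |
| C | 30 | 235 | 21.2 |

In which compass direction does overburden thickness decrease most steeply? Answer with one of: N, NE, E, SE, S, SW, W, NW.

W

Differences from A: to B (Δx, Δy, Δh) = (45, 145, +0.2); to C = (-185, 180, -0.5).
Determinant of the coordinate differences = 45·180 − (-185)·145 = 34925.
∂d/∂x = [(+0.2)·180 − (-0.5)·145] / 34925 = +0.003107
∂d/∂y = [45·(-0.5) − (-185)·(+0.2)] / 34925 = +0.0004152
Steepest decrease is along −∇f = (-0.003107 E, -0.0004152 N) → west.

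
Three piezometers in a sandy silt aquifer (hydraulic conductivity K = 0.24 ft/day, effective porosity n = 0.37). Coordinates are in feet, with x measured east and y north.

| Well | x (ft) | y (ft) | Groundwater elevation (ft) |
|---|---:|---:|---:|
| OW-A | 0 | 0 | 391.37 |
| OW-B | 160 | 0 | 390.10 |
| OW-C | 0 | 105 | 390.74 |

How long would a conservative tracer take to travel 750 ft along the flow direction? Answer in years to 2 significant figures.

∂h/∂x = (390.10 − 391.37) / (160 − 0) = -0.007937
∂h/∂y = (390.74 − 391.37) / (105 − 0) = -0.006000
|∇h| = √(-0.007937² + -0.006000²) = 0.00995
Seepage velocity v = K·i/n = 0.24 × 0.00995 / 0.37 = 0.006454 ft/day.
t = 750 / 0.006454 = 1.162e+05 days = 318 years.

320 years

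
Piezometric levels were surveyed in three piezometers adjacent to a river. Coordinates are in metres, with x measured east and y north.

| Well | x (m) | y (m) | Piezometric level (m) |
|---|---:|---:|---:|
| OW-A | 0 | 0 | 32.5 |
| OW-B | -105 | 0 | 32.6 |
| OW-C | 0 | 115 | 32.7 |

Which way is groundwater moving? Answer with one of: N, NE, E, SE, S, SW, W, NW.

∂h/∂x = (32.6 − 32.5) / (-105 − 0) = -0.0009524
∂h/∂y = (32.7 − 32.5) / (115 − 0) = +0.001739
Flow = −∇h = (+0.0009524 east, -0.001739 north), which points southeast.

SE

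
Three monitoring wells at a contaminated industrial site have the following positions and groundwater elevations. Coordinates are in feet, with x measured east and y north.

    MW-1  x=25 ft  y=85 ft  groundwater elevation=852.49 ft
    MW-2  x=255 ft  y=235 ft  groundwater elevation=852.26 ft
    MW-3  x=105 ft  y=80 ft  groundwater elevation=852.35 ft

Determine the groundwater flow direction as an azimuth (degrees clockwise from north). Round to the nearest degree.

With h = a·x + b·y + c and MW-1 as origin, the differences give:
  230·a + 150·b = -0.23
  80·a + (-5)·b = -0.14
Eliminate b (×(-5) and ×150, subtract): -13150·a = 22.150 → a = ∂h/∂x = -0.001684
Back-substitute: b = ∂h/∂y = +0.001049.
Flow direction (−∇h) has components (+0.001684 E, -0.001049 N).
Azimuth = atan2(E, N) = atan2(+0.001684, -0.001049) = 121.9° ≈ 122°.

122°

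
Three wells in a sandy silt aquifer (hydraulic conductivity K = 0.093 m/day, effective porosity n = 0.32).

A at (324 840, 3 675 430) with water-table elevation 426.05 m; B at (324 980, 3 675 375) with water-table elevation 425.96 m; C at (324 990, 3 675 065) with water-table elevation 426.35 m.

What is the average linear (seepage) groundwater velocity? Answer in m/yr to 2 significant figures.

Differences from A: to B (Δx, Δy, Δh) = (140, -55, -0.09); to C = (150, -365, +0.30).
Determinant of the coordinate differences = 140·(-365) − 150·(-55) = -42850.
∂h/∂x = [(-0.09)·(-365) − (+0.30)·(-55)] / -42850 = -0.001152
∂h/∂y = [140·(+0.30) − 150·(-0.09)] / -42850 = -0.001295
|∇h| = √(-0.001152² + -0.001295²) = 0.001733
Seepage velocity v = K·i/n = 0.093 × 0.001733 / 0.32 = 0.0005037 m/day = 0.184 m/yr.

0.18 m/yr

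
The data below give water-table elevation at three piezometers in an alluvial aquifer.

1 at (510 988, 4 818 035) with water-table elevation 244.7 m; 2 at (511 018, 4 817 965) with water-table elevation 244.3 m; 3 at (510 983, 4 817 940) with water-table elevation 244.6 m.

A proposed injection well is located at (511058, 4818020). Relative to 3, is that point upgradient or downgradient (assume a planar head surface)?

downgradient

With h = a·x + b·y + c and 1 as origin, the differences give:
  30·a + (-70)·b = -0.4
  (-5)·a + (-95)·b = -0.1
Eliminate b (×(-95) and ×(-70), subtract): -3200·a = 31.00 → a = ∂h/∂x = -0.009687
Back-substitute: b = ∂h/∂y = +0.001562.
Head at (511058, 4818020) = 244.7 + (-0.009687)·(70) + (+0.001562)·(-15) = 244.00 m.
That is lower than the 244.6 m at 3, so the point is downgradient.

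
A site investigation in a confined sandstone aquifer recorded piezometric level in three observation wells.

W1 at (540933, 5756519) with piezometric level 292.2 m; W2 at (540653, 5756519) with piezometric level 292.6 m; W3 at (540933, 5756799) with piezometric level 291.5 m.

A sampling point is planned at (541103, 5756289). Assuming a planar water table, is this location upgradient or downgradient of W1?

upgradient

∂h/∂x = (292.6 − 292.2) / (540653 − 540933) = -0.001429
∂h/∂y = (291.5 − 292.2) / (5756799 − 5756519) = -0.002500
Head at (541103, 5756289) = 292.2 + (-0.001429)·(170) + (-0.002500)·(-230) = 292.53 m.
That is higher than the 292.2 m at W1, so the point is upgradient.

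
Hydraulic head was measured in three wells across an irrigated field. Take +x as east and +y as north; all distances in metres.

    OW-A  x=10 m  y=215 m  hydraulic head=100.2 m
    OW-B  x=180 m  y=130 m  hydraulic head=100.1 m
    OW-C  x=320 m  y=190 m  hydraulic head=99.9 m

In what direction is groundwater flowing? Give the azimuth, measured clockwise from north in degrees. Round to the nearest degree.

049°

Three-point gradient (reference OW-A): Δ to OW-B = (170, -85, -0.1), Δ to OW-C = (310, -25, -0.3).
∂h/∂x = -0.001041, ∂h/∂y = -0.0009050 (det = 22100).
Flow direction (−∇h) has components (+0.001041 E, +0.0009050 N).
Azimuth = atan2(E, N) = atan2(+0.001041, +0.0009050) = 49.0° ≈ 049°.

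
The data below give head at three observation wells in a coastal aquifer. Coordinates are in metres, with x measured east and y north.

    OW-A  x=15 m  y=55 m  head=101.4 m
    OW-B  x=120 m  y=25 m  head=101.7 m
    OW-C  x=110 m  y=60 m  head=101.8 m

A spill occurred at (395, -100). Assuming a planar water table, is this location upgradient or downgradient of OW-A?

upgradient

With h = a·x + b·y + c and OW-A as origin, the differences give:
  105·a + (-30)·b = +0.3
  95·a + 5·b = +0.4
Eliminate b (×5 and ×(-30), subtract): 3375·a = 13.50 → a = ∂h/∂x = +0.004000
Back-substitute: b = ∂h/∂y = +0.004000.
Head at (395, -100) = 101.4 + (+0.004000)·(380) + (+0.004000)·(-155) = 102.30 m.
That is higher than the 101.4 m at OW-A, so the point is upgradient.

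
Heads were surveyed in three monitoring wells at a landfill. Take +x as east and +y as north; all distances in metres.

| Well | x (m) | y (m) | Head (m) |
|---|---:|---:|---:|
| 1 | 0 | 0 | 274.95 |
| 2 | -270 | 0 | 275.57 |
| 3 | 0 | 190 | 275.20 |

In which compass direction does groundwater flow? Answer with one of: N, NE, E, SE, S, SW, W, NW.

SE

∂h/∂x = (275.57 − 274.95) / (-270 − 0) = -0.002296
∂h/∂y = (275.20 − 274.95) / (190 − 0) = +0.001316
Flow = −∇h = (+0.002296 east, -0.001316 north), which points southeast.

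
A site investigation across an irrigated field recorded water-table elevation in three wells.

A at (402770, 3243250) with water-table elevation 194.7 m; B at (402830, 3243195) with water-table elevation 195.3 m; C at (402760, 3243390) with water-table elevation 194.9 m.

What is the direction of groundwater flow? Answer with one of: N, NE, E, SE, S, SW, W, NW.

Differences from A: to B (Δx, Δy, Δh) = (60, -55, +0.6); to C = (-10, 140, +0.2).
Determinant of the coordinate differences = 60·140 − (-10)·(-55) = 7850.
∂h/∂x = [(+0.6)·140 − (+0.2)·(-55)] / 7850 = +0.01210
∂h/∂y = [60·(+0.2) − (-10)·(+0.6)] / 7850 = +0.002293
Flow = −∇h = (-0.01210 east, -0.002293 north), which points west.

W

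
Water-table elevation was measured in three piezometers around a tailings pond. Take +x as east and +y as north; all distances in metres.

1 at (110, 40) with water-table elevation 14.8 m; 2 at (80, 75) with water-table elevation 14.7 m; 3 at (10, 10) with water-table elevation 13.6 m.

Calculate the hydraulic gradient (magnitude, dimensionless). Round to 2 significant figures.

Differences from 1: to 2 (Δx, Δy, Δh) = (-30, 35, -0.1); to 3 = (-100, -30, -1.2).
Determinant of the coordinate differences = (-30)·(-30) − (-100)·35 = 4400.
∂h/∂x = [(-0.1)·(-30) − (-1.2)·35] / 4400 = +0.01023
∂h/∂y = [(-30)·(-1.2) − (-100)·(-0.1)] / 4400 = +0.005909
|∇h| = √(0.01023² + 0.005909²) = 0.01181

0.012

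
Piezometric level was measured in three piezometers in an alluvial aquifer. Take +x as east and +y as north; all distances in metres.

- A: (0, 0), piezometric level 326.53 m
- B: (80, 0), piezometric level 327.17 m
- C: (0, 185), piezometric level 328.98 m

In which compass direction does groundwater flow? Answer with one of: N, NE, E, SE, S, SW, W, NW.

SW

∂h/∂x = (327.17 − 326.53) / (80 − 0) = +0.008000
∂h/∂y = (328.98 − 326.53) / (185 − 0) = +0.01324
Flow = −∇h = (-0.008000 east, -0.01324 north), which points southwest.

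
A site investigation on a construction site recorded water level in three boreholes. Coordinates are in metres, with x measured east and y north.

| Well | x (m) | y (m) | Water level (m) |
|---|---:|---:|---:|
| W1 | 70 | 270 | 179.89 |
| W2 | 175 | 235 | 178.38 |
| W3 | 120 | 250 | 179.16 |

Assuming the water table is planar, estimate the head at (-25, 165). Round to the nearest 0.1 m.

Differences from W1: to W2 (Δx, Δy, Δh) = (105, -35, -1.51); to W3 = (50, -20, -0.73).
Determinant of the coordinate differences = 105·(-20) − 50·(-35) = -350.
∂h/∂x = [(-1.51)·(-20) − (-0.73)·(-35)] / -350 = -0.01329
∂h/∂y = [105·(-0.73) − 50·(-1.51)] / -350 = +0.003286
h(-25, 165) = 179.89 + (-0.01329)·(-95) + (+0.003286)·(-105) = 179.89 +1.262 -0.345 = 180.807 m.

180.8 m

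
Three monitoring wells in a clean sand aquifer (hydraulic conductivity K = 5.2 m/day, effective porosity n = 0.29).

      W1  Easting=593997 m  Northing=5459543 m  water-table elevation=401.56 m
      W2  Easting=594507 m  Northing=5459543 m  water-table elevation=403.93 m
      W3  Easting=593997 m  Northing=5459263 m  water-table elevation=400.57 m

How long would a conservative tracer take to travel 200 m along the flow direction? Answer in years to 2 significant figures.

5.2 years

∂h/∂x = (403.93 − 401.56) / (594507 − 593997) = +0.004647
∂h/∂y = (400.57 − 401.56) / (5459263 − 5459543) = +0.003536
|∇h| = √(0.004647² + 0.003536²) = 0.005839
Seepage velocity v = K·i/n = 5.2 × 0.005839 / 0.29 = 0.1047 m/day.
t = 200 / 0.1047 = 1910 days = 5.23 years.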